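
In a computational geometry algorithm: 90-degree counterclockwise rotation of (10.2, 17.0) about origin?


90° CCW: (x,y) -> (-y, x)
(10.2,17) -> (-17, 10.2)

(-17, 10.2)


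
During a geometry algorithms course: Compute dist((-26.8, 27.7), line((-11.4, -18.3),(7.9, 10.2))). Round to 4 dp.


|cross product| = 1326.7
|line direction| = sqrt(1184.74) = 34.4201
Distance = 1326.7/sqrt(1184.74) = 38.5444

38.5444


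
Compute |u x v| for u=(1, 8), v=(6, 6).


|u x v| = |1*6 - 8*6|
= |6 - 48| = 42

42


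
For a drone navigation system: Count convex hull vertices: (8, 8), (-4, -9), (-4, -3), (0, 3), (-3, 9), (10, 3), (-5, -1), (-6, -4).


Convex hull vertices (CCW): (-6, -4), (-4, -9), (10, 3), (8, 8), (-3, 9)
Count = 5

5


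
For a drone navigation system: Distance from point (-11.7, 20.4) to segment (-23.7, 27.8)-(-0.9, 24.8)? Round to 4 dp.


Project P onto AB: t = 0.5593 (clamped to [0,1])
Closest point on segment: (-10.9471, 26.122)
Distance: 5.7713

5.7713


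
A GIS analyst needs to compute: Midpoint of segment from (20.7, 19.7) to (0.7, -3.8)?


M = ((20.7+0.7)/2, (19.7+(-3.8))/2)
= (10.7, 7.95)

(10.7, 7.95)


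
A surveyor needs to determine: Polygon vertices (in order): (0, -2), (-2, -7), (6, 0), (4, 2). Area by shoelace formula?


Shoelace sum: (0*(-7) - (-2)*(-2)) + ((-2)*0 - 6*(-7)) + (6*2 - 4*0) + (4*(-2) - 0*2)
= 42
Area = |42|/2 = 21

21


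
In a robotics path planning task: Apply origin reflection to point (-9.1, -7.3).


Reflection over origin: (x,y) -> (-x,-y)
(-9.1, -7.3) -> (9.1, 7.3)

(9.1, 7.3)


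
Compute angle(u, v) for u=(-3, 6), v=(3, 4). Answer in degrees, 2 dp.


u.v = 15, |u| = sqrt(45) = 6.7082, |v| = sqrt(25) = 5
cos(theta) = u.v/(|u||v|) = 15/sqrt(1125) = 0.447214
theta = acos(0.447214) = 63.43 degrees

63.43 degrees


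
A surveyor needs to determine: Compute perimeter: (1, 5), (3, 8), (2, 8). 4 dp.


Sides: (1, 5)->(3, 8): sqrt(13) = 3.605551, (3, 8)->(2, 8): sqrt(1) = 1, (2, 8)->(1, 5): sqrt(10) = 3.162278
Sum = 7.767829
Perimeter = 7.7678

7.7678


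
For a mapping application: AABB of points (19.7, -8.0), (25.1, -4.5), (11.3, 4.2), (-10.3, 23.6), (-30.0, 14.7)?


x range: [-30, 25.1]
y range: [-8, 23.6]
Bounding box: (-30,-8) to (25.1,23.6)

(-30,-8) to (25.1,23.6)


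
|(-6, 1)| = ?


|u| = sqrt((-6)^2 + 1^2) = sqrt(37) = 6.0828

6.0828


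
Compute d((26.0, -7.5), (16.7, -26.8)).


dx=-9.3, dy=-19.3
d^2 = (-9.3)^2 + (-19.3)^2 = 458.98
d = sqrt(458.98) = 21.4238

21.4238


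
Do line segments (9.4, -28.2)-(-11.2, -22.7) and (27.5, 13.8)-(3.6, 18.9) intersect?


Cross products: d1=1096.11, d2=1069.72, d3=-964.75, d4=-938.36
d1*d2 < 0 and d3*d4 < 0? no

No, they don't intersect


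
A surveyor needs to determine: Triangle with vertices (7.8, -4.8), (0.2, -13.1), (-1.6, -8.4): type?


Side lengths squared: AB^2=126.65, BC^2=25.33, CA^2=101.32
Sorted: [25.33, 101.32, 126.65]
By sides: Scalene, By angles: Right

Scalene, Right


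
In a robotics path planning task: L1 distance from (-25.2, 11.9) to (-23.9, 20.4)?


|(-25.2)-(-23.9)| + |11.9-20.4| = 1.3 + 8.5 = 9.8

9.8


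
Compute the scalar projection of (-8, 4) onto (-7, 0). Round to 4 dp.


u.v = 56, |v| = sqrt(49) = 7
Scalar projection = u.v / |v| = 56 / sqrt(49) = 8

8


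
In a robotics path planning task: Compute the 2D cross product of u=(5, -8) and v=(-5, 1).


u x v = u_x*v_y - u_y*v_x = 5*1 - (-8)*(-5)
= 5 - 40 = -35

-35


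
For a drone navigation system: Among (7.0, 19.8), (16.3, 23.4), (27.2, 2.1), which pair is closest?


d(P0,P1) = 9.9725, d(P0,P2) = 26.8576, d(P1,P2) = 23.927
Closest: P0 and P1

Closest pair: (7.0, 19.8) and (16.3, 23.4), distance = 9.9725


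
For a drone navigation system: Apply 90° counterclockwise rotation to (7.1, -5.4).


90° CCW: (x,y) -> (-y, x)
(7.1,-5.4) -> (5.4, 7.1)

(5.4, 7.1)


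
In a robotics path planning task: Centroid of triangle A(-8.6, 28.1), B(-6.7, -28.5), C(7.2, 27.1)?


Centroid = ((x_A+x_B+x_C)/3, (y_A+y_B+y_C)/3)
= (((-8.6)+(-6.7)+7.2)/3, (28.1+(-28.5)+27.1)/3)
= (-2.7, 8.9)

(-2.7, 8.9)


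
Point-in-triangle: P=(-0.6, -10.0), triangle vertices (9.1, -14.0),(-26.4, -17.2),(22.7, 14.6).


Cross products: AB x AP = -173.04, BC x BP = -466.92, CA x CP = -331.82
All same sign? yes

Yes, inside


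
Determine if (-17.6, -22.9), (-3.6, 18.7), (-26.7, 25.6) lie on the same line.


Cross product: ((-3.6)-(-17.6))*(25.6-(-22.9)) - (18.7-(-22.9))*((-26.7)-(-17.6))
= 1057.56

No, not collinear


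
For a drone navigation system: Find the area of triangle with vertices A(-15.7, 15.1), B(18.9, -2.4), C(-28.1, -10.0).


Area = |x_A(y_B-y_C) + x_B(y_C-y_A) + x_C(y_A-y_B)|/2
= |(-119.32) + (-474.39) + (-491.75)|/2
= 1085.46/2 = 542.73

542.73


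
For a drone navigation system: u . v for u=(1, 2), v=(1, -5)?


u . v = u_x*v_x + u_y*v_y = 1*1 + 2*(-5)
= 1 + (-10) = -9

-9


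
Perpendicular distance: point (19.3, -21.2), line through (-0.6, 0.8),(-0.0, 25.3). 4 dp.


|cross product| = 500.75
|line direction| = sqrt(600.61) = 24.5073
Distance = 500.75/sqrt(600.61) = 20.4326

20.4326


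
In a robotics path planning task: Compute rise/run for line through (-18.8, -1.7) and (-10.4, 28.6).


slope = (y2-y1)/(x2-x1) = (28.6-(-1.7))/((-10.4)-(-18.8)) = 30.3/8.4 = 3.6071

3.6071


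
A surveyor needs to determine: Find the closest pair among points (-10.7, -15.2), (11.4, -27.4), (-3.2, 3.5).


d(P0,P1) = 25.2438, d(P0,P2) = 20.148, d(P1,P2) = 34.1756
Closest: P0 and P2

Closest pair: (-10.7, -15.2) and (-3.2, 3.5), distance = 20.148


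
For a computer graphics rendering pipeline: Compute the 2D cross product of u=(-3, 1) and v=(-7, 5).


u x v = u_x*v_y - u_y*v_x = (-3)*5 - 1*(-7)
= (-15) - (-7) = -8

-8


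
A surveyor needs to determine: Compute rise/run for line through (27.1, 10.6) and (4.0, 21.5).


slope = (y2-y1)/(x2-x1) = (21.5-10.6)/(4-27.1) = 10.9/(-23.1) = -0.4719

-0.4719


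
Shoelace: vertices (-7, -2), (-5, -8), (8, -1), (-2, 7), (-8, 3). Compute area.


Shoelace sum: ((-7)*(-8) - (-5)*(-2)) + ((-5)*(-1) - 8*(-8)) + (8*7 - (-2)*(-1)) + ((-2)*3 - (-8)*7) + ((-8)*(-2) - (-7)*3)
= 256
Area = |256|/2 = 128

128


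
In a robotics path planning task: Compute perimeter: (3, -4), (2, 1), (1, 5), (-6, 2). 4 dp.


Sides: (3, -4)->(2, 1): sqrt(26) = 5.09902, (2, 1)->(1, 5): sqrt(17) = 4.123106, (1, 5)->(-6, 2): sqrt(58) = 7.615773, (-6, 2)->(3, -4): sqrt(117) = 10.816654
Sum = 27.654553
Perimeter = 27.6546

27.6546


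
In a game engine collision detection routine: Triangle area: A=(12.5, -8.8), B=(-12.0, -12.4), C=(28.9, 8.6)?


Area = |x_A(y_B-y_C) + x_B(y_C-y_A) + x_C(y_A-y_B)|/2
= |(-262.5) + (-208.8) + 104.04|/2
= 367.26/2 = 183.63

183.63


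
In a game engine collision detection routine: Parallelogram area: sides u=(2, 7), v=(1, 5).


|u x v| = |2*5 - 7*1|
= |10 - 7| = 3

3


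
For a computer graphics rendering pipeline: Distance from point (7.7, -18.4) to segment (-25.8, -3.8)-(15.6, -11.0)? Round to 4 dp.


Project P onto AB: t = 0.845 (clamped to [0,1])
Closest point on segment: (9.1811, -9.8837)
Distance: 8.6442

8.6442


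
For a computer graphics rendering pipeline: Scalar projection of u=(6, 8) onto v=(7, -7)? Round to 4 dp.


u.v = -14, |v| = sqrt(98) = 9.8995
Scalar projection = u.v / |v| = -14 / sqrt(98) = -1.4142

-1.4142


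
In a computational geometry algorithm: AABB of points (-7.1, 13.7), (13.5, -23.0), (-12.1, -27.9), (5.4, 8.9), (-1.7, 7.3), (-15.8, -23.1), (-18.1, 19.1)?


x range: [-18.1, 13.5]
y range: [-27.9, 19.1]
Bounding box: (-18.1,-27.9) to (13.5,19.1)

(-18.1,-27.9) to (13.5,19.1)


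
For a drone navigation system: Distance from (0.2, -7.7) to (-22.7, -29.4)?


dx=-22.9, dy=-21.7
d^2 = (-22.9)^2 + (-21.7)^2 = 995.3
d = sqrt(995.3) = 31.5484

31.5484


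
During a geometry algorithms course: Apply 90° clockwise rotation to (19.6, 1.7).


90° CW: (x,y) -> (y, -x)
(19.6,1.7) -> (1.7, -19.6)

(1.7, -19.6)


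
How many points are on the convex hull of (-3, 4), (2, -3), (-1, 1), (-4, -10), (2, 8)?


Convex hull vertices (CCW): (-4, -10), (2, -3), (2, 8), (-3, 4)
Count = 4

4


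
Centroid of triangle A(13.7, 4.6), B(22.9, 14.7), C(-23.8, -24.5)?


Centroid = ((x_A+x_B+x_C)/3, (y_A+y_B+y_C)/3)
= ((13.7+22.9+(-23.8))/3, (4.6+14.7+(-24.5))/3)
= (4.2667, -1.7333)

(4.2667, -1.7333)


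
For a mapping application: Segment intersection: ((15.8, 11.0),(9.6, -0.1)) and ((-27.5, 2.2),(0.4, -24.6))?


Cross products: d1=1405.96, d2=930.11, d3=-426.07, d4=49.78
d1*d2 < 0 and d3*d4 < 0? no

No, they don't intersect


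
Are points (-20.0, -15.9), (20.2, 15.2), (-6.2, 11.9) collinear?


Cross product: (20.2-(-20))*(11.9-(-15.9)) - (15.2-(-15.9))*((-6.2)-(-20))
= 688.38

No, not collinear


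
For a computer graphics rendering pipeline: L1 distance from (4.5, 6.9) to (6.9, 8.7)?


|4.5-6.9| + |6.9-8.7| = 2.4 + 1.8 = 4.2

4.2


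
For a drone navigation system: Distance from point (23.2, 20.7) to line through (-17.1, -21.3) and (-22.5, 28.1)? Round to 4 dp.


|cross product| = 2217.62
|line direction| = sqrt(2469.52) = 49.6943
Distance = 2217.62/sqrt(2469.52) = 44.6253

44.6253


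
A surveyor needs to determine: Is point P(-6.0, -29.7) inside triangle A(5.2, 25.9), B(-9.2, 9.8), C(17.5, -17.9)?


Cross products: AB x AP = 620.32, BC x BP = -966.01, CA x CP = 1174.44
All same sign? no

No, outside


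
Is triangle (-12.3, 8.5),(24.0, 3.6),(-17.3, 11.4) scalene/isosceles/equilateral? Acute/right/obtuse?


Side lengths squared: AB^2=1341.7, BC^2=1766.53, CA^2=33.41
Sorted: [33.41, 1341.7, 1766.53]
By sides: Scalene, By angles: Obtuse

Scalene, Obtuse


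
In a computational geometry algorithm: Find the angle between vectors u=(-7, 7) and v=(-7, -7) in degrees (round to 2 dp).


u.v = 0, |u| = sqrt(98) = 9.8995, |v| = sqrt(98) = 9.8995
cos(theta) = u.v/(|u||v|) = 0/sqrt(9604) = 0
theta = acos(0) = 90 degrees

90 degrees


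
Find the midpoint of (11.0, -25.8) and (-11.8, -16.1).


M = ((11+(-11.8))/2, ((-25.8)+(-16.1))/2)
= (-0.4, -20.95)

(-0.4, -20.95)


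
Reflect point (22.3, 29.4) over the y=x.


Reflection over y=x: (x,y) -> (y,x)
(22.3, 29.4) -> (29.4, 22.3)

(29.4, 22.3)


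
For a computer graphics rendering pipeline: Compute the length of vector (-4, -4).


|u| = sqrt((-4)^2 + (-4)^2) = sqrt(32) = 5.6569

5.6569


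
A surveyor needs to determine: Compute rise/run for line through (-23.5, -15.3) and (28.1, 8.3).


slope = (y2-y1)/(x2-x1) = (8.3-(-15.3))/(28.1-(-23.5)) = 23.6/51.6 = 0.4574

0.4574


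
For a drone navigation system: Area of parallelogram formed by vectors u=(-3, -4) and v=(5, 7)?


|u x v| = |(-3)*7 - (-4)*5|
= |(-21) - (-20)| = 1

1


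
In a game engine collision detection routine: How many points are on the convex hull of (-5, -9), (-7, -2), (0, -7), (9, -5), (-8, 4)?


Convex hull vertices (CCW): (-8, 4), (-7, -2), (-5, -9), (9, -5)
Count = 4

4


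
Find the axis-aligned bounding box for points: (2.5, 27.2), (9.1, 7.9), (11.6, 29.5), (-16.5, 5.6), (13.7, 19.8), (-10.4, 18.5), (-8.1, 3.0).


x range: [-16.5, 13.7]
y range: [3, 29.5]
Bounding box: (-16.5,3) to (13.7,29.5)

(-16.5,3) to (13.7,29.5)


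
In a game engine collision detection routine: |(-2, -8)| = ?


|u| = sqrt((-2)^2 + (-8)^2) = sqrt(68) = 8.2462

8.2462


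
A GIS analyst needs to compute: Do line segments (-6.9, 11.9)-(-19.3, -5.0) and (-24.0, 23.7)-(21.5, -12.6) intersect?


Cross products: d1=83.83, d2=-1135.24, d3=-435.31, d4=783.76
d1*d2 < 0 and d3*d4 < 0? yes

Yes, they intersect


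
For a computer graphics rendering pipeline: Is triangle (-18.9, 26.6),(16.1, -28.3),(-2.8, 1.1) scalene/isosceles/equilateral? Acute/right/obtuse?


Side lengths squared: AB^2=4239.01, BC^2=1221.57, CA^2=909.46
Sorted: [909.46, 1221.57, 4239.01]
By sides: Scalene, By angles: Obtuse

Scalene, Obtuse


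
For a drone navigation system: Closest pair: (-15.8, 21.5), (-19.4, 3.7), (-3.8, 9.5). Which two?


d(P0,P1) = 18.1604, d(P0,P2) = 16.9706, d(P1,P2) = 16.6433
Closest: P1 and P2

Closest pair: (-19.4, 3.7) and (-3.8, 9.5), distance = 16.6433


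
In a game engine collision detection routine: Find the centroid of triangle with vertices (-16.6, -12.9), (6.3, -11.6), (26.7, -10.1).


Centroid = ((x_A+x_B+x_C)/3, (y_A+y_B+y_C)/3)
= (((-16.6)+6.3+26.7)/3, ((-12.9)+(-11.6)+(-10.1))/3)
= (5.4667, -11.5333)

(5.4667, -11.5333)


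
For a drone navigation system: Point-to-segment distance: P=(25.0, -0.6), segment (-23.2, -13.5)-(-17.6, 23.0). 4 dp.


Project P onto AB: t = 0.5432 (clamped to [0,1])
Closest point on segment: (-20.1578, 6.3283)
Distance: 45.6862

45.6862


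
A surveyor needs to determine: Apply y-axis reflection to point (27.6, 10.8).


Reflection over y-axis: (x,y) -> (-x,y)
(27.6, 10.8) -> (-27.6, 10.8)

(-27.6, 10.8)


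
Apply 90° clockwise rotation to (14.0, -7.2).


90° CW: (x,y) -> (y, -x)
(14,-7.2) -> (-7.2, -14)

(-7.2, -14)


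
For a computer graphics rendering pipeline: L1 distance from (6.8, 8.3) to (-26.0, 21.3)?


|6.8-(-26)| + |8.3-21.3| = 32.8 + 13 = 45.8

45.8


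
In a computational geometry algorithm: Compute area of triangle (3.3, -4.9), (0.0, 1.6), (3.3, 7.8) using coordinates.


Area = |x_A(y_B-y_C) + x_B(y_C-y_A) + x_C(y_A-y_B)|/2
= |(-20.46) + 0 + (-21.45)|/2
= 41.91/2 = 20.955

20.955


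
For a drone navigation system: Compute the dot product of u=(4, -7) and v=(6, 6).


u . v = u_x*v_x + u_y*v_y = 4*6 + (-7)*6
= 24 + (-42) = -18

-18


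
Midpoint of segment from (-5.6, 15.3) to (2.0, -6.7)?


M = (((-5.6)+2)/2, (15.3+(-6.7))/2)
= (-1.8, 4.3)

(-1.8, 4.3)


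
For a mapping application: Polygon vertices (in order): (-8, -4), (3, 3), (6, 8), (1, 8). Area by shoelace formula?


Shoelace sum: ((-8)*3 - 3*(-4)) + (3*8 - 6*3) + (6*8 - 1*8) + (1*(-4) - (-8)*8)
= 94
Area = |94|/2 = 47

47


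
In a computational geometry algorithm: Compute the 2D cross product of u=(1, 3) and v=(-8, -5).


u x v = u_x*v_y - u_y*v_x = 1*(-5) - 3*(-8)
= (-5) - (-24) = 19

19


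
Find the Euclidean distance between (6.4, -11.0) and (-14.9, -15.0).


dx=-21.3, dy=-4
d^2 = (-21.3)^2 + (-4)^2 = 469.69
d = sqrt(469.69) = 21.6723

21.6723


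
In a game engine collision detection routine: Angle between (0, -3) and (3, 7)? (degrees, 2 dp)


u.v = -21, |u| = sqrt(9) = 3, |v| = sqrt(58) = 7.6158
cos(theta) = u.v/(|u||v|) = -21/sqrt(522) = -0.919145
theta = acos(-0.919145) = 156.8 degrees

156.8 degrees


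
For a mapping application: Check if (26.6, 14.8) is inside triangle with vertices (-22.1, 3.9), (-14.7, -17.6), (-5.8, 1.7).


Cross products: AB x AP = 1127.71, BC x BP = -508.73, CA x CP = -284.81
All same sign? no

No, outside


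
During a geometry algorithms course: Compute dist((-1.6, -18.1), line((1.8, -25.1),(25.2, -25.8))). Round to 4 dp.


|cross product| = 161.42
|line direction| = sqrt(548.05) = 23.4105
Distance = 161.42/sqrt(548.05) = 6.8952

6.8952


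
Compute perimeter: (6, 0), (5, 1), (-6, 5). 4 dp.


Sides: (6, 0)->(5, 1): sqrt(2) = 1.414214, (5, 1)->(-6, 5): sqrt(137) = 11.7047, (-6, 5)->(6, 0): sqrt(169) = 13
Sum = 26.118914
Perimeter = 26.1189

26.1189


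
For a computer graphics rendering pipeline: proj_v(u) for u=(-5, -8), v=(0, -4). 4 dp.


u.v = 32, |v| = sqrt(16) = 4
Scalar projection = u.v / |v| = 32 / sqrt(16) = 8

8


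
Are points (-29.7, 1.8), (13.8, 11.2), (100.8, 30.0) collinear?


Cross product: (13.8-(-29.7))*(30-1.8) - (11.2-1.8)*(100.8-(-29.7))
= 0

Yes, collinear


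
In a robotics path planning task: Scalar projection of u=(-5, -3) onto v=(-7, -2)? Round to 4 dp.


u.v = 41, |v| = sqrt(53) = 7.2801
Scalar projection = u.v / |v| = 41 / sqrt(53) = 5.6318

5.6318


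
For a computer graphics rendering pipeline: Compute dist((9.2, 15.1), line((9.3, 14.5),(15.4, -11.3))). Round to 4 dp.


|cross product| = 1.08
|line direction| = sqrt(702.85) = 26.5113
Distance = 1.08/sqrt(702.85) = 0.0407

0.0407


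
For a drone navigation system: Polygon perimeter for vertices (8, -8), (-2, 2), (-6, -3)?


Sides: (8, -8)->(-2, 2): sqrt(200) = 14.142136, (-2, 2)->(-6, -3): sqrt(41) = 6.403124, (-6, -3)->(8, -8): sqrt(221) = 14.866069
Sum = 35.411329
Perimeter = 35.4113

35.4113


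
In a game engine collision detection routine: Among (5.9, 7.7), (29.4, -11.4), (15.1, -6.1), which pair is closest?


d(P0,P1) = 30.283, d(P0,P2) = 16.5855, d(P1,P2) = 15.2506
Closest: P1 and P2

Closest pair: (29.4, -11.4) and (15.1, -6.1), distance = 15.2506


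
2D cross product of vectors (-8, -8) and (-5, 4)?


u x v = u_x*v_y - u_y*v_x = (-8)*4 - (-8)*(-5)
= (-32) - 40 = -72

-72


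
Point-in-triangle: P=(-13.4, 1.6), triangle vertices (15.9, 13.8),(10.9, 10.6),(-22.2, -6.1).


Cross products: AB x AP = -32.76, BC x BP = -107.91, CA x CP = 118.25
All same sign? no

No, outside


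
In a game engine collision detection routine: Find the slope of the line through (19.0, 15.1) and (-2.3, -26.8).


slope = (y2-y1)/(x2-x1) = ((-26.8)-15.1)/((-2.3)-19) = (-41.9)/(-21.3) = 1.9671

1.9671


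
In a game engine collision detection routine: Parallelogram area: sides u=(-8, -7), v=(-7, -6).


|u x v| = |(-8)*(-6) - (-7)*(-7)|
= |48 - 49| = 1

1


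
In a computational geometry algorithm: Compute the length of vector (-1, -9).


|u| = sqrt((-1)^2 + (-9)^2) = sqrt(82) = 9.0554

9.0554


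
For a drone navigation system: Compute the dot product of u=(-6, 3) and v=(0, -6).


u . v = u_x*v_x + u_y*v_y = (-6)*0 + 3*(-6)
= 0 + (-18) = -18

-18


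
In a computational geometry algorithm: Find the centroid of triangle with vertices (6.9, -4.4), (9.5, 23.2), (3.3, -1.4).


Centroid = ((x_A+x_B+x_C)/3, (y_A+y_B+y_C)/3)
= ((6.9+9.5+3.3)/3, ((-4.4)+23.2+(-1.4))/3)
= (6.5667, 5.8)

(6.5667, 5.8)


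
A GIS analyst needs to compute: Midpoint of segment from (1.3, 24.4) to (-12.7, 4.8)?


M = ((1.3+(-12.7))/2, (24.4+4.8)/2)
= (-5.7, 14.6)

(-5.7, 14.6)


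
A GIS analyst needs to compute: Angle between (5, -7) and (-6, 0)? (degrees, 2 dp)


u.v = -30, |u| = sqrt(74) = 8.6023, |v| = sqrt(36) = 6
cos(theta) = u.v/(|u||v|) = -30/sqrt(2664) = -0.581238
theta = acos(-0.581238) = 125.54 degrees

125.54 degrees


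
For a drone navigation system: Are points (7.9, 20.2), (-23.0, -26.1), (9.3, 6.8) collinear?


Cross product: ((-23)-7.9)*(6.8-20.2) - ((-26.1)-20.2)*(9.3-7.9)
= 478.88

No, not collinear


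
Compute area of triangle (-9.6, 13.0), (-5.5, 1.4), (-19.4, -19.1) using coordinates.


Area = |x_A(y_B-y_C) + x_B(y_C-y_A) + x_C(y_A-y_B)|/2
= |(-196.8) + 176.55 + (-225.04)|/2
= 245.29/2 = 122.645

122.645


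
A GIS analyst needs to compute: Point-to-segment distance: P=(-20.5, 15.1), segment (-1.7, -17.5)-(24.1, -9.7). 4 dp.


Project P onto AB: t = 0 (clamped to [0,1])
Closest point on segment: (-1.7, -17.5)
Distance: 37.6324

37.6324


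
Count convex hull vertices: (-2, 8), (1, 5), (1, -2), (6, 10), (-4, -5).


Convex hull vertices (CCW): (-4, -5), (1, -2), (6, 10), (-2, 8)
Count = 4

4


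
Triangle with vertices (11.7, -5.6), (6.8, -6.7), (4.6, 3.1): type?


Side lengths squared: AB^2=25.22, BC^2=100.88, CA^2=126.1
Sorted: [25.22, 100.88, 126.1]
By sides: Scalene, By angles: Right

Scalene, Right


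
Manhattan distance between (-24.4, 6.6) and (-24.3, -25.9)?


|(-24.4)-(-24.3)| + |6.6-(-25.9)| = 0.1 + 32.5 = 32.6

32.6


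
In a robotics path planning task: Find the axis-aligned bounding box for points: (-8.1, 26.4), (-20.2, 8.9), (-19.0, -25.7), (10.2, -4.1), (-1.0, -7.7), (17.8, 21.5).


x range: [-20.2, 17.8]
y range: [-25.7, 26.4]
Bounding box: (-20.2,-25.7) to (17.8,26.4)

(-20.2,-25.7) to (17.8,26.4)


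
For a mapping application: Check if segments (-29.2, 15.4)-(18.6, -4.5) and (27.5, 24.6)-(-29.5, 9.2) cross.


Cross products: d1=-348.78, d2=1521.64, d3=1568.09, d4=-302.33
d1*d2 < 0 and d3*d4 < 0? yes

Yes, they intersect


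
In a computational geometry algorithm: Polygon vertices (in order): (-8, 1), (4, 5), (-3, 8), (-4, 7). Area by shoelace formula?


Shoelace sum: ((-8)*5 - 4*1) + (4*8 - (-3)*5) + ((-3)*7 - (-4)*8) + ((-4)*1 - (-8)*7)
= 66
Area = |66|/2 = 33

33


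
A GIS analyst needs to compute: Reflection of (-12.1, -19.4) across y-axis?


Reflection over y-axis: (x,y) -> (-x,y)
(-12.1, -19.4) -> (12.1, -19.4)

(12.1, -19.4)


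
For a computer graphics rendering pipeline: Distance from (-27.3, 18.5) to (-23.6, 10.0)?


dx=3.7, dy=-8.5
d^2 = 3.7^2 + (-8.5)^2 = 85.94
d = sqrt(85.94) = 9.2704

9.2704


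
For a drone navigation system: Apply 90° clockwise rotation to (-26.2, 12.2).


90° CW: (x,y) -> (y, -x)
(-26.2,12.2) -> (12.2, 26.2)

(12.2, 26.2)


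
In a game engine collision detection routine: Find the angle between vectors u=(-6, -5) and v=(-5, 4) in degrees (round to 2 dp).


u.v = 10, |u| = sqrt(61) = 7.8102, |v| = sqrt(41) = 6.4031
cos(theta) = u.v/(|u||v|) = 10/sqrt(2501) = 0.19996
theta = acos(0.19996) = 78.47 degrees

78.47 degrees


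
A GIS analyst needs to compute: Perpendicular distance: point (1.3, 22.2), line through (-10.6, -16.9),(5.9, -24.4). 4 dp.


|cross product| = 734.4
|line direction| = sqrt(328.5) = 18.1246
Distance = 734.4/sqrt(328.5) = 40.5196

40.5196


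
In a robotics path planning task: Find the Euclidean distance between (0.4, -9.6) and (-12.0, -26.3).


dx=-12.4, dy=-16.7
d^2 = (-12.4)^2 + (-16.7)^2 = 432.65
d = sqrt(432.65) = 20.8002

20.8002


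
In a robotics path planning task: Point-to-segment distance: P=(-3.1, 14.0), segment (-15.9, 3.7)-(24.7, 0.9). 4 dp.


Project P onto AB: t = 0.2964 (clamped to [0,1])
Closest point on segment: (-3.8676, 2.8702)
Distance: 11.1563

11.1563


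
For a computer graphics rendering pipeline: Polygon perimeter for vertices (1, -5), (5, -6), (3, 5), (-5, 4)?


Sides: (1, -5)->(5, -6): sqrt(17) = 4.123106, (5, -6)->(3, 5): sqrt(125) = 11.18034, (3, 5)->(-5, 4): sqrt(65) = 8.062258, (-5, 4)->(1, -5): sqrt(117) = 10.816654
Sum = 34.182358
Perimeter = 34.1824

34.1824


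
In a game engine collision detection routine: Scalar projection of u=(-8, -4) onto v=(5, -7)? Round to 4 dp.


u.v = -12, |v| = sqrt(74) = 8.6023
Scalar projection = u.v / |v| = -12 / sqrt(74) = -1.395

-1.395


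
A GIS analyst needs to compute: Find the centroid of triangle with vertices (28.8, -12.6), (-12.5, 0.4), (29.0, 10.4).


Centroid = ((x_A+x_B+x_C)/3, (y_A+y_B+y_C)/3)
= ((28.8+(-12.5)+29)/3, ((-12.6)+0.4+10.4)/3)
= (15.1, -0.6)

(15.1, -0.6)


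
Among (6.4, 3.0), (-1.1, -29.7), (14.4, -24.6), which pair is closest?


d(P0,P1) = 33.5491, d(P0,P2) = 28.736, d(P1,P2) = 16.3175
Closest: P1 and P2

Closest pair: (-1.1, -29.7) and (14.4, -24.6), distance = 16.3175


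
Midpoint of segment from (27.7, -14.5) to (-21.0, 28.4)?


M = ((27.7+(-21))/2, ((-14.5)+28.4)/2)
= (3.35, 6.95)

(3.35, 6.95)


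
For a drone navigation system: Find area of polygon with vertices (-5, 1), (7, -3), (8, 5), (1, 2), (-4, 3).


Shoelace sum: ((-5)*(-3) - 7*1) + (7*5 - 8*(-3)) + (8*2 - 1*5) + (1*3 - (-4)*2) + ((-4)*1 - (-5)*3)
= 100
Area = |100|/2 = 50

50


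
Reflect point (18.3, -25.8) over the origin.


Reflection over origin: (x,y) -> (-x,-y)
(18.3, -25.8) -> (-18.3, 25.8)

(-18.3, 25.8)


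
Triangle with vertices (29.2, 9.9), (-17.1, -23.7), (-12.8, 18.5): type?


Side lengths squared: AB^2=3272.65, BC^2=1799.33, CA^2=1837.96
Sorted: [1799.33, 1837.96, 3272.65]
By sides: Scalene, By angles: Acute

Scalene, Acute


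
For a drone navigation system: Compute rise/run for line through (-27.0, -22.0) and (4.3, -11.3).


slope = (y2-y1)/(x2-x1) = ((-11.3)-(-22))/(4.3-(-27)) = 10.7/31.3 = 0.3419

0.3419


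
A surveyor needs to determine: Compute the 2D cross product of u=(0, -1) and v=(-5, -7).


u x v = u_x*v_y - u_y*v_x = 0*(-7) - (-1)*(-5)
= 0 - 5 = -5

-5


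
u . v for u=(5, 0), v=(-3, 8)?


u . v = u_x*v_x + u_y*v_y = 5*(-3) + 0*8
= (-15) + 0 = -15

-15


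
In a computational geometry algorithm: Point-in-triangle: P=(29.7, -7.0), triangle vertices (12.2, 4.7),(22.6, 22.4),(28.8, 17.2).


Cross products: AB x AP = -431.43, BC x BP = -145.36, CA x CP = 412.97
All same sign? no

No, outside


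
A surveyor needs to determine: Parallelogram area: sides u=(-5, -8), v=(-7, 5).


|u x v| = |(-5)*5 - (-8)*(-7)|
= |(-25) - 56| = 81

81


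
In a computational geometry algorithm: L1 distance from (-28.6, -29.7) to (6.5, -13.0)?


|(-28.6)-6.5| + |(-29.7)-(-13)| = 35.1 + 16.7 = 51.8

51.8


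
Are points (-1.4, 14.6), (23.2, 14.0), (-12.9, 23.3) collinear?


Cross product: (23.2-(-1.4))*(23.3-14.6) - (14-14.6)*((-12.9)-(-1.4))
= 207.12

No, not collinear


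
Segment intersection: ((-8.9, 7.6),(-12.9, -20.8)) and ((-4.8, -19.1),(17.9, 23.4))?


Cross products: d1=780.34, d2=305.66, d3=223.24, d4=697.92
d1*d2 < 0 and d3*d4 < 0? no

No, they don't intersect


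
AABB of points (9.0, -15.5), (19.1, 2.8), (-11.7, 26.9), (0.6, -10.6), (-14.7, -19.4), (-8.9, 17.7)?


x range: [-14.7, 19.1]
y range: [-19.4, 26.9]
Bounding box: (-14.7,-19.4) to (19.1,26.9)

(-14.7,-19.4) to (19.1,26.9)


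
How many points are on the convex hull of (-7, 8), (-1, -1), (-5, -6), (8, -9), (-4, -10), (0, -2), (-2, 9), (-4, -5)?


Convex hull vertices (CCW): (-7, 8), (-5, -6), (-4, -10), (8, -9), (-2, 9)
Count = 5

5


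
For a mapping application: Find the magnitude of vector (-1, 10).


|u| = sqrt((-1)^2 + 10^2) = sqrt(101) = 10.0499

10.0499


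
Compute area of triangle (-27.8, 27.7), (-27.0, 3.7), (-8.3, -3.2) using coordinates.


Area = |x_A(y_B-y_C) + x_B(y_C-y_A) + x_C(y_A-y_B)|/2
= |(-191.82) + 834.3 + (-199.2)|/2
= 443.28/2 = 221.64

221.64


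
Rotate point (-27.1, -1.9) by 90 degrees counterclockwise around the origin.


90° CCW: (x,y) -> (-y, x)
(-27.1,-1.9) -> (1.9, -27.1)

(1.9, -27.1)


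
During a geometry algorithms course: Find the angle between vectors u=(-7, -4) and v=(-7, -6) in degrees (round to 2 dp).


u.v = 73, |u| = sqrt(65) = 8.0623, |v| = sqrt(85) = 9.2195
cos(theta) = u.v/(|u||v|) = 73/sqrt(5525) = 0.982102
theta = acos(0.982102) = 10.86 degrees

10.86 degrees


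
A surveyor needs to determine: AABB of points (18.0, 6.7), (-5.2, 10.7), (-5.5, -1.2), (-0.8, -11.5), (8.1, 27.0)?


x range: [-5.5, 18]
y range: [-11.5, 27]
Bounding box: (-5.5,-11.5) to (18,27)

(-5.5,-11.5) to (18,27)


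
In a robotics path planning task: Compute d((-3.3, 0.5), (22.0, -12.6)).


dx=25.3, dy=-13.1
d^2 = 25.3^2 + (-13.1)^2 = 811.7
d = sqrt(811.7) = 28.4903

28.4903


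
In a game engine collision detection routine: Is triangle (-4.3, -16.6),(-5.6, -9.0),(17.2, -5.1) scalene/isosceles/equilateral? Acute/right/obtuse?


Side lengths squared: AB^2=59.45, BC^2=535.05, CA^2=594.5
Sorted: [59.45, 535.05, 594.5]
By sides: Scalene, By angles: Right

Scalene, Right


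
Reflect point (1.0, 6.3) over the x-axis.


Reflection over x-axis: (x,y) -> (x,-y)
(1, 6.3) -> (1, -6.3)

(1, -6.3)


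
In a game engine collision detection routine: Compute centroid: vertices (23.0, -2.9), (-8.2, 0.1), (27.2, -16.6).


Centroid = ((x_A+x_B+x_C)/3, (y_A+y_B+y_C)/3)
= ((23+(-8.2)+27.2)/3, ((-2.9)+0.1+(-16.6))/3)
= (14, -6.4667)

(14, -6.4667)


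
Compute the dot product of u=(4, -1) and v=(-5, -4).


u . v = u_x*v_x + u_y*v_y = 4*(-5) + (-1)*(-4)
= (-20) + 4 = -16

-16


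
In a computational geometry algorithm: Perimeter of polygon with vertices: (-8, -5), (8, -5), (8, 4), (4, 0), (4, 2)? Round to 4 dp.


Sides: (-8, -5)->(8, -5): sqrt(256) = 16, (8, -5)->(8, 4): sqrt(81) = 9, (8, 4)->(4, 0): sqrt(32) = 5.656854, (4, 0)->(4, 2): sqrt(4) = 2, (4, 2)->(-8, -5): sqrt(193) = 13.892444
Sum = 46.549298
Perimeter = 46.5493

46.5493


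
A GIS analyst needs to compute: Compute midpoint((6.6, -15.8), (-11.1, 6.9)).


M = ((6.6+(-11.1))/2, ((-15.8)+6.9)/2)
= (-2.25, -4.45)

(-2.25, -4.45)


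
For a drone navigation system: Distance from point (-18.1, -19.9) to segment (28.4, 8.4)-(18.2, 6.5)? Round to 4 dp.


Project P onto AB: t = 1 (clamped to [0,1])
Closest point on segment: (18.2, 6.5)
Distance: 44.8849

44.8849


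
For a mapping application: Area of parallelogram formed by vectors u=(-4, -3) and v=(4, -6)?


|u x v| = |(-4)*(-6) - (-3)*4|
= |24 - (-12)| = 36

36


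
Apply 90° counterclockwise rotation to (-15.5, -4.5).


90° CCW: (x,y) -> (-y, x)
(-15.5,-4.5) -> (4.5, -15.5)

(4.5, -15.5)


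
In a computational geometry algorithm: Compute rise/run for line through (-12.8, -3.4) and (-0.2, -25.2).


slope = (y2-y1)/(x2-x1) = ((-25.2)-(-3.4))/((-0.2)-(-12.8)) = (-21.8)/12.6 = -1.7302

-1.7302


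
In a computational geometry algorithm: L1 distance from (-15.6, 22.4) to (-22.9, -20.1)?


|(-15.6)-(-22.9)| + |22.4-(-20.1)| = 7.3 + 42.5 = 49.8

49.8


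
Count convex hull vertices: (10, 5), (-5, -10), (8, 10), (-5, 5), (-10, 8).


Convex hull vertices (CCW): (-10, 8), (-5, -10), (10, 5), (8, 10)
Count = 4

4


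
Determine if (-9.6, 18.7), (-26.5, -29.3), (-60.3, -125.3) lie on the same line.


Cross product: ((-26.5)-(-9.6))*((-125.3)-18.7) - ((-29.3)-18.7)*((-60.3)-(-9.6))
= 0

Yes, collinear


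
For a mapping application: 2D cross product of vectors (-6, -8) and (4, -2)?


u x v = u_x*v_y - u_y*v_x = (-6)*(-2) - (-8)*4
= 12 - (-32) = 44

44


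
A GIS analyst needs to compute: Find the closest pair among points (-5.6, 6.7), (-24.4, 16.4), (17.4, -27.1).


d(P0,P1) = 21.1549, d(P0,P2) = 40.8832, d(P1,P2) = 60.3282
Closest: P0 and P1

Closest pair: (-5.6, 6.7) and (-24.4, 16.4), distance = 21.1549


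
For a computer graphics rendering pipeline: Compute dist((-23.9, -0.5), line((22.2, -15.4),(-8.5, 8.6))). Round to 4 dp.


|cross product| = 648.97
|line direction| = sqrt(1518.49) = 38.9678
Distance = 648.97/sqrt(1518.49) = 16.654

16.654


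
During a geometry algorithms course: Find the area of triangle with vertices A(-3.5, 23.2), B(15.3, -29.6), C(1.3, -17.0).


Area = |x_A(y_B-y_C) + x_B(y_C-y_A) + x_C(y_A-y_B)|/2
= |44.1 + (-615.06) + 68.64|/2
= 502.32/2 = 251.16

251.16


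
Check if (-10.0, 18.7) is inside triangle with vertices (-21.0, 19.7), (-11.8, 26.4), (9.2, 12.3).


Cross products: AB x AP = -82.9, BC x BP = -136.32, CA x CP = -51.2
All same sign? yes

Yes, inside


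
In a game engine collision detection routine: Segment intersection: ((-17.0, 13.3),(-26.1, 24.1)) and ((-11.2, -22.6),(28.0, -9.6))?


Cross products: d1=1482.68, d2=2024.34, d3=264.05, d4=-277.61
d1*d2 < 0 and d3*d4 < 0? no

No, they don't intersect


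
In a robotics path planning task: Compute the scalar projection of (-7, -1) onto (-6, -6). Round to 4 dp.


u.v = 48, |v| = sqrt(72) = 8.4853
Scalar projection = u.v / |v| = 48 / sqrt(72) = 5.6569

5.6569


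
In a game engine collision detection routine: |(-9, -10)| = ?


|u| = sqrt((-9)^2 + (-10)^2) = sqrt(181) = 13.4536

13.4536


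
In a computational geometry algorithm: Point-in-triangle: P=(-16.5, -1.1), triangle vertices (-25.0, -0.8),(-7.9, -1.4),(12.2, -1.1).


Cross products: AB x AP = -0.03, BC x BP = 8.61, CA x CP = 8.61
All same sign? no

No, outside


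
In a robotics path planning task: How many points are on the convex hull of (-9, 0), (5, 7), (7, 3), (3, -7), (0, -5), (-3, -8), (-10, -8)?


Convex hull vertices (CCW): (-10, -8), (-3, -8), (3, -7), (7, 3), (5, 7), (-9, 0)
Count = 6

6


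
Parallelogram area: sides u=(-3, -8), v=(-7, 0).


|u x v| = |(-3)*0 - (-8)*(-7)|
= |0 - 56| = 56

56


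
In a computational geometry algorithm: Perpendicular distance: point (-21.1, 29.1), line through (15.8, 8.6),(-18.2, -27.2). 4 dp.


|cross product| = 2018.02
|line direction| = sqrt(2437.64) = 49.3725
Distance = 2018.02/sqrt(2437.64) = 40.8734

40.8734


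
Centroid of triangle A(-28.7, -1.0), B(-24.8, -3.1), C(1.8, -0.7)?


Centroid = ((x_A+x_B+x_C)/3, (y_A+y_B+y_C)/3)
= (((-28.7)+(-24.8)+1.8)/3, ((-1)+(-3.1)+(-0.7))/3)
= (-17.2333, -1.6)

(-17.2333, -1.6)


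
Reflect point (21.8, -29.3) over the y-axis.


Reflection over y-axis: (x,y) -> (-x,y)
(21.8, -29.3) -> (-21.8, -29.3)

(-21.8, -29.3)


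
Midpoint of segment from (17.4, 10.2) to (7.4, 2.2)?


M = ((17.4+7.4)/2, (10.2+2.2)/2)
= (12.4, 6.2)

(12.4, 6.2)


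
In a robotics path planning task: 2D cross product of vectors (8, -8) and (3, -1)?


u x v = u_x*v_y - u_y*v_x = 8*(-1) - (-8)*3
= (-8) - (-24) = 16

16


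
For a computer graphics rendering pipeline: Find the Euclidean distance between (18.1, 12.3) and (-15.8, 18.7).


dx=-33.9, dy=6.4
d^2 = (-33.9)^2 + 6.4^2 = 1190.17
d = sqrt(1190.17) = 34.4988

34.4988


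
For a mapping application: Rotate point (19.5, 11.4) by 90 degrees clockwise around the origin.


90° CW: (x,y) -> (y, -x)
(19.5,11.4) -> (11.4, -19.5)

(11.4, -19.5)


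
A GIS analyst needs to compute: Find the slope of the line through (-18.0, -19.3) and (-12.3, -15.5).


slope = (y2-y1)/(x2-x1) = ((-15.5)-(-19.3))/((-12.3)-(-18)) = 3.8/5.7 = 0.6667

0.6667


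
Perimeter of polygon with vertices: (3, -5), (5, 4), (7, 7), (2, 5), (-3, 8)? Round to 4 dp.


Sides: (3, -5)->(5, 4): sqrt(85) = 9.219544, (5, 4)->(7, 7): sqrt(13) = 3.605551, (7, 7)->(2, 5): sqrt(29) = 5.385165, (2, 5)->(-3, 8): sqrt(34) = 5.830952, (-3, 8)->(3, -5): sqrt(205) = 14.317821
Sum = 38.359033
Perimeter = 38.359

38.359


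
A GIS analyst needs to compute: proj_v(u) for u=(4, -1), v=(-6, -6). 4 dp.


u.v = -18, |v| = sqrt(72) = 8.4853
Scalar projection = u.v / |v| = -18 / sqrt(72) = -2.1213

-2.1213


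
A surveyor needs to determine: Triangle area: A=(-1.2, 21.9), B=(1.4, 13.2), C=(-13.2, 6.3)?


Area = |x_A(y_B-y_C) + x_B(y_C-y_A) + x_C(y_A-y_B)|/2
= |(-8.28) + (-21.84) + (-114.84)|/2
= 144.96/2 = 72.48

72.48


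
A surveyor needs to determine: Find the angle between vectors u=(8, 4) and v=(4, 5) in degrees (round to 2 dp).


u.v = 52, |u| = sqrt(80) = 8.9443, |v| = sqrt(41) = 6.4031
cos(theta) = u.v/(|u||v|) = 52/sqrt(3280) = 0.907959
theta = acos(0.907959) = 24.78 degrees

24.78 degrees


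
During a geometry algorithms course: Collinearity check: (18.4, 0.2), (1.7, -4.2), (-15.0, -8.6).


Cross product: (1.7-18.4)*((-8.6)-0.2) - ((-4.2)-0.2)*((-15)-18.4)
= 0

Yes, collinear


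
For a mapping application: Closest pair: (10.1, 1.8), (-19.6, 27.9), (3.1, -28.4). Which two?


d(P0,P1) = 39.5386, d(P0,P2) = 31.0006, d(P1,P2) = 60.704
Closest: P0 and P2

Closest pair: (10.1, 1.8) and (3.1, -28.4), distance = 31.0006


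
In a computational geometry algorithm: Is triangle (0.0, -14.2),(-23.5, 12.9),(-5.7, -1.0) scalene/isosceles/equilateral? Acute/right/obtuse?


Side lengths squared: AB^2=1286.66, BC^2=510.05, CA^2=206.73
Sorted: [206.73, 510.05, 1286.66]
By sides: Scalene, By angles: Obtuse

Scalene, Obtuse


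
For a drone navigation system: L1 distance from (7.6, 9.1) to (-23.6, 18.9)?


|7.6-(-23.6)| + |9.1-18.9| = 31.2 + 9.8 = 41

41


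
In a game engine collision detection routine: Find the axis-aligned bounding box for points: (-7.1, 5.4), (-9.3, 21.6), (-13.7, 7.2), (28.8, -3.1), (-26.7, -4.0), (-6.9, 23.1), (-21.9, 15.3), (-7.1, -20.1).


x range: [-26.7, 28.8]
y range: [-20.1, 23.1]
Bounding box: (-26.7,-20.1) to (28.8,23.1)

(-26.7,-20.1) to (28.8,23.1)


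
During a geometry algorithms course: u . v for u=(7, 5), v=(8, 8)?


u . v = u_x*v_x + u_y*v_y = 7*8 + 5*8
= 56 + 40 = 96

96


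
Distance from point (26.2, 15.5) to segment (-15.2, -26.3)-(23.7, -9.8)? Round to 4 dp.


Project P onto AB: t = 1 (clamped to [0,1])
Closest point on segment: (23.7, -9.8)
Distance: 25.4232

25.4232


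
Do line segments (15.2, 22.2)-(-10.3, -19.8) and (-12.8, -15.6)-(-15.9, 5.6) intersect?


Cross products: d1=-710.78, d2=-39.98, d3=-212.1, d4=-882.9
d1*d2 < 0 and d3*d4 < 0? no

No, they don't intersect


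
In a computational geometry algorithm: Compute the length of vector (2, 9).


|u| = sqrt(2^2 + 9^2) = sqrt(85) = 9.2195

9.2195


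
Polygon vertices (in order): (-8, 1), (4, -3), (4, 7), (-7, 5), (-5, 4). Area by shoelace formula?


Shoelace sum: ((-8)*(-3) - 4*1) + (4*7 - 4*(-3)) + (4*5 - (-7)*7) + ((-7)*4 - (-5)*5) + ((-5)*1 - (-8)*4)
= 153
Area = |153|/2 = 76.5

76.5


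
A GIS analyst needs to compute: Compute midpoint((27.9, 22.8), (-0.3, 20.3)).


M = ((27.9+(-0.3))/2, (22.8+20.3)/2)
= (13.8, 21.55)

(13.8, 21.55)


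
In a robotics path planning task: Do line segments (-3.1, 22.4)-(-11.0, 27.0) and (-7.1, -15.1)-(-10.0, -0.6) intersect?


Cross products: d1=-166.75, d2=-65.54, d3=314.65, d4=213.44
d1*d2 < 0 and d3*d4 < 0? no

No, they don't intersect


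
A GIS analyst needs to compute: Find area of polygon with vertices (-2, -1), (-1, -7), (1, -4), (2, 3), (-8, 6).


Shoelace sum: ((-2)*(-7) - (-1)*(-1)) + ((-1)*(-4) - 1*(-7)) + (1*3 - 2*(-4)) + (2*6 - (-8)*3) + ((-8)*(-1) - (-2)*6)
= 91
Area = |91|/2 = 45.5

45.5


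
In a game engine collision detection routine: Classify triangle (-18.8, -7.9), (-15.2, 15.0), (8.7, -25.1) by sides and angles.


Side lengths squared: AB^2=537.37, BC^2=2179.22, CA^2=1052.09
Sorted: [537.37, 1052.09, 2179.22]
By sides: Scalene, By angles: Obtuse

Scalene, Obtuse


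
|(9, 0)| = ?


|u| = sqrt(9^2 + 0^2) = sqrt(81) = 9

9


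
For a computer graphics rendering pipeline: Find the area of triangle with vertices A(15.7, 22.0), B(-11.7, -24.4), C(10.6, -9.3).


Area = |x_A(y_B-y_C) + x_B(y_C-y_A) + x_C(y_A-y_B)|/2
= |(-237.07) + 366.21 + 491.84|/2
= 620.98/2 = 310.49

310.49


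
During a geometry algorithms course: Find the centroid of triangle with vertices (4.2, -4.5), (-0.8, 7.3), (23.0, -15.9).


Centroid = ((x_A+x_B+x_C)/3, (y_A+y_B+y_C)/3)
= ((4.2+(-0.8)+23)/3, ((-4.5)+7.3+(-15.9))/3)
= (8.8, -4.3667)

(8.8, -4.3667)


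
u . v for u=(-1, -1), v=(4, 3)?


u . v = u_x*v_x + u_y*v_y = (-1)*4 + (-1)*3
= (-4) + (-3) = -7

-7


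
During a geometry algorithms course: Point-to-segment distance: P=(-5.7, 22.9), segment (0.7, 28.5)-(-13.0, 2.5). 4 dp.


Project P onto AB: t = 0.2701 (clamped to [0,1])
Closest point on segment: (-3.0003, 21.4775)
Distance: 3.0515

3.0515


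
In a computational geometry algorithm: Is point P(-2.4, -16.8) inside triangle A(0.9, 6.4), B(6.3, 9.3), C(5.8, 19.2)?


Cross products: AB x AP = -115.71, BC x BP = 99.18, CA x CP = 71.44
All same sign? no

No, outside


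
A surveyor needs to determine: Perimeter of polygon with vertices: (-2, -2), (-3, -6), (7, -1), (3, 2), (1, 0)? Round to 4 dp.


Sides: (-2, -2)->(-3, -6): sqrt(17) = 4.123106, (-3, -6)->(7, -1): sqrt(125) = 11.18034, (7, -1)->(3, 2): sqrt(25) = 5, (3, 2)->(1, 0): sqrt(8) = 2.828427, (1, 0)->(-2, -2): sqrt(13) = 3.605551
Sum = 26.737424
Perimeter = 26.7374

26.7374


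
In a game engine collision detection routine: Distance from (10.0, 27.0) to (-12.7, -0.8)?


dx=-22.7, dy=-27.8
d^2 = (-22.7)^2 + (-27.8)^2 = 1288.13
d = sqrt(1288.13) = 35.8905

35.8905


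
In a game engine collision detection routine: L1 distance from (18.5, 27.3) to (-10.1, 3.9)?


|18.5-(-10.1)| + |27.3-3.9| = 28.6 + 23.4 = 52

52


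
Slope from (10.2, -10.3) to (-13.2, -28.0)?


slope = (y2-y1)/(x2-x1) = ((-28)-(-10.3))/((-13.2)-10.2) = (-17.7)/(-23.4) = 0.7564

0.7564


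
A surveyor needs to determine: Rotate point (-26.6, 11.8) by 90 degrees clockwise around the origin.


90° CW: (x,y) -> (y, -x)
(-26.6,11.8) -> (11.8, 26.6)

(11.8, 26.6)
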